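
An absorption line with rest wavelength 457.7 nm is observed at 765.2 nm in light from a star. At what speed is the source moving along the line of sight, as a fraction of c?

0.473c

λ'/λ₀ = 1.6718 > 1 (redshift), so the source is receding.
λ'/λ₀ = √((1 + β)/(1 − β)) for a receding source ⇒ β = (r² − 1)/(r² + 1) with r = λ'/λ₀.
β = (2.7950 − 1)/(2.7950 + 1) ≈ 0.473.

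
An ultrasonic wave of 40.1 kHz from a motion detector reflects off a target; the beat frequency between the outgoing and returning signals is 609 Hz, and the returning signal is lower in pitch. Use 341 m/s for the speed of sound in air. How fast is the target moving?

2.61 m/s

Double Doppler shift off a moving reflector: f₂ = f₀ · (v + u)/(v − u) (u > 0 toward emitter).
Returning signal is lower, so f₂ = f₀ − Δf = 40100 − 609 = 39491 Hz.
Rearranging, u = v · (f₂ − f₀)/(f₂ + f₀) = 341 × -609/79591 ≈ -2.61 m/s.
So the target is moving at 2.61 m/s away from the emitter.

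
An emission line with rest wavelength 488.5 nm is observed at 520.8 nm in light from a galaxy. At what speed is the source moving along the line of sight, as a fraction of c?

λ'/λ₀ = 1.0661 > 1 (redshift), so the source is receding.
λ'/λ₀ = √((1 + β)/(1 − β)) for a receding source ⇒ β = (r² − 1)/(r² + 1) with r = λ'/λ₀.
β = (1.1366 − 1)/(1.1366 + 1) ≈ 0.064.

0.064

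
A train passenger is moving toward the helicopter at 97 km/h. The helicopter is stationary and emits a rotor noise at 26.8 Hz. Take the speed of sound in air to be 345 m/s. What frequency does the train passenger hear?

97 km/h = 26.94 m/s.
Moving observer, stationary source: f' = f · (v + v_o)/v.
f' = 26.8 × (345 + 26.94)/345 = 26.8 × 371.94/345 ≈ 28.9 Hz.

28.9 Hz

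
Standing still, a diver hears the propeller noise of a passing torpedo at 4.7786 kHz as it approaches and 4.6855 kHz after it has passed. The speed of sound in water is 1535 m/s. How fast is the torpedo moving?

15.1 m/s

f₁/f₂ = (v + v_s)/(v − v_s), so v_s = v · (f₁ − f₂)/(f₁ + f₂).
v_s = 1535 × (4.7786 − 4.6855)/(4.7786 + 4.6855) = 1535 × 0.0931/9.4641 ≈ 15.1 m/s.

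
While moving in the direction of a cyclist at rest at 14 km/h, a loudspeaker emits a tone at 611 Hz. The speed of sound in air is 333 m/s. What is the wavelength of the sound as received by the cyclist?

14 km/h = 3.889 m/s.
With the source moving toward a stationary observer, f' = f · v/(v − v_s).
f' = 611 × 333/(333 − 3.889) ≈ 618 Hz.
λ' = v/f' = 333/618.22 ≈ 53.9 cm.

53.9 cm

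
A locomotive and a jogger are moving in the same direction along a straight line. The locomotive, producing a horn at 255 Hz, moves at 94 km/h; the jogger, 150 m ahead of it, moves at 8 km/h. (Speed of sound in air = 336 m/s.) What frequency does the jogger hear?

275 Hz

94 km/h = 26.11 m/s; 8 km/h = 2.222 m/s.
The jogger is ahead, so the locomotive is moving toward it while the jogger is moving away from the locomotive.
With source approaching and observer receding, f' = f · (v − v_o)/(v − v_s).
f' = 255 × (336 − 2.222)/(336 − 26.11) = 255 × 333.78/309.89 ≈ 275 Hz.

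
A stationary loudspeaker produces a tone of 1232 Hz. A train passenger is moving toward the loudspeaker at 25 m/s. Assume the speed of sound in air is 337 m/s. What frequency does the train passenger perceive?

1323 Hz

Only the observer moves, toward the source, so f' = f · (v + v_o)/v.
f' = 1232 × (337 + 25)/337 = 1232 × 362/337 ≈ 1323 Hz.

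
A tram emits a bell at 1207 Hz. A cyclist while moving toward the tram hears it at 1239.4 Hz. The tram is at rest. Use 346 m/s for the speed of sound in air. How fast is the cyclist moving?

9.3 m/s

f' = f · (v + v_o)/v ⇒ v_o = v · |f'/f − 1|.
v_o = 346 × |1239.4/1207 − 1| = 346 × 0.02684 ≈ 9.3 m/s.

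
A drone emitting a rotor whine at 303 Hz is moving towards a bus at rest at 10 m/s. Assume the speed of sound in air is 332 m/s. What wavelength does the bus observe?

1.06 m

Moving source, stationary observer: f' = f · v/(v − v_s) since the source is approaching.
f' = 303 × 332/(332 − 10) ≈ 312 Hz.
λ' = v/f' = 332/312.41 ≈ 1.06 m.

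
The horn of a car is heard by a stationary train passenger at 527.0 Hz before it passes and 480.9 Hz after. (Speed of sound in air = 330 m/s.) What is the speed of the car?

f₁/f₂ = (v + v_s)/(v − v_s), so v_s = v · (f₁ − f₂)/(f₁ + f₂).
v_s = 330 × (527.0 − 480.9)/(527.0 + 480.9) = 330 × 46.1/1007.9 ≈ 15.1 m/s.

15.1 m/s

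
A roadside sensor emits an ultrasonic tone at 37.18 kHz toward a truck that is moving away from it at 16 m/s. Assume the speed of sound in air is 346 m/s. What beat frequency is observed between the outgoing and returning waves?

The truck first receives the wave as a moving observer: f₁ = f₀ · (v − u)/v = 37.18 × (346 − 16)/346 ≈ 35.46 kHz.
The reflection then acts as a moving source: f₂ = f₁ · v/(v + u) ≈ 33.89 kHz.
Equivalently f₂ = f₀ · (v − u)/(v + u).
Beat frequency (with f₀ = 37180 Hz): |f₂ − f₀| = 2u·f₀/(v + u) = 2 × 16 × 37180/362 ≈ 3287 Hz.

3287 Hz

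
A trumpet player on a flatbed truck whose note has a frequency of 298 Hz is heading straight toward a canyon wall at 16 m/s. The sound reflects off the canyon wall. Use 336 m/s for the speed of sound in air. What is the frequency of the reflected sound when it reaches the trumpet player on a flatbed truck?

The canyon wall receives the sound from a moving source: f₁ = f₀ · v/(v − v_e) = 298 × 336/320 ≈ 313 Hz.
On the return leg the trumpet player on a flatbed truck is a moving observer: f₂ = f₁ · (v + v_e)/v = 313 × 352/336 ≈ 328 Hz.

328 Hz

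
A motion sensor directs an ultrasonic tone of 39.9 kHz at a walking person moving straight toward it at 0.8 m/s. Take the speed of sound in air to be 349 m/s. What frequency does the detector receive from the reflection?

At the walking person (a moving observer), f₁ = f₀ · (v + u)/v = 39.9 × 349.8/349 ≈ 40.0 kHz.
On reflection it acts as a source moving toward the stationary detector: f₂ = f₁ · v/(v − u) = 40.0 × 349/348.2 ≈ 40.1 kHz.
Equivalently f₂ = f₀ · (v + u)/(v − u).

40.1 kHz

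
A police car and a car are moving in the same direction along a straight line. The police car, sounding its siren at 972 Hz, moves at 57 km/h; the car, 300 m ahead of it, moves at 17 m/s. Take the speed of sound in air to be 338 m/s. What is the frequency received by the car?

57 km/h = 15.83 m/s.
The car is ahead, so the police car is moving toward it while the car is moving away from the police car.
With source approaching and observer receding, f' = f · (v − v_o)/(v − v_s).
f' = 972 × (338 − 17)/(338 − 15.83) = 972 × 321/322.17 ≈ 968 Hz.

968 Hz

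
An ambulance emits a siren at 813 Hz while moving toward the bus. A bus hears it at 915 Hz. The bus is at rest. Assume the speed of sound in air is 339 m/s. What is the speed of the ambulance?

38 m/s

f' = f · v/(v − v_s) ⇒ v_s = v · |1 − f/f'|.
v_s = 339 × |1 − 813/915| = 339 × 0.1115 ≈ 38 m/s.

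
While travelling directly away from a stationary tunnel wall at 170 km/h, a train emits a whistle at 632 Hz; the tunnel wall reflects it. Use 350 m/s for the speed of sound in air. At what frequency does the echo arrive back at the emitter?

482 Hz

170 km/h = 47.22 m/s.
The tunnel wall receives the sound from a moving source: f₁ = f₀ · v/(v + v_e) = 632 × 350/397.22 ≈ 557 Hz.
On the return leg the train is a moving observer: f₂ = f₁ · (v − v_e)/v = 557 × 302.78/350 ≈ 482 Hz.
Equivalently f₂ = f₀ · (v − v_e)/(v + v_e).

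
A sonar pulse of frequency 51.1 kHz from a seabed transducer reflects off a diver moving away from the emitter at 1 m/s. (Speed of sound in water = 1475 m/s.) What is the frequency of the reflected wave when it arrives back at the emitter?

51.0 kHz

The diver first receives the wave as a moving observer: f₁ = f₀ · (v − u)/v = 51.1 × (1475 − 1)/1475 ≈ 51.1 kHz.
The reflection then acts as a moving source: f₂ = f₁ · v/(v + u) ≈ 51.0 kHz.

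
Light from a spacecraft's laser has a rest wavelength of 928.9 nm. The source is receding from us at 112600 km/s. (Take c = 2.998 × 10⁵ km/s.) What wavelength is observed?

β = v/c = 112600/299800 = 0.3756.
Relativistic Doppler for wavelength: λ' = λ₀ · √((1 + β)/(1 − β)).
λ' = 928.9 × √(1.3756/0.6244) = 928.9 × 1.48425 ≈ 1378.7 nm.

1378.7 nm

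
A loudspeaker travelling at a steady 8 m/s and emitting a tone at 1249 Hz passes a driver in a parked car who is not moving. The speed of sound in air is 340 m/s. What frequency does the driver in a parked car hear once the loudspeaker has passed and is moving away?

1220 Hz

Receding: f₂ = f · v/(v + v_s) = 1249 × 340/348 ≈ 1220 Hz.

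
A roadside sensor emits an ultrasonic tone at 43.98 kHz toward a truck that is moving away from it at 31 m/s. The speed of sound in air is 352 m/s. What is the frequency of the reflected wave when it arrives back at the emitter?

At the truck (a moving observer), f₁ = f₀ · (v − u)/v = 43.98 × 321/352 ≈ 40.1 kHz.
On reflection it acts as a source moving away from the stationary detector: f₂ = f₁ · v/(v + u) = 40.1 × 352/383 ≈ 36.9 kHz.

36.9 kHz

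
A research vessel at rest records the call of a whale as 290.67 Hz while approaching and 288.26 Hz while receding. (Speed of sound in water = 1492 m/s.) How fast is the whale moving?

6.2 m/s

f₁/f₂ = (v + v_s)/(v − v_s), so v_s = v · (f₁ − f₂)/(f₁ + f₂).
v_s = 1492 × (290.67 − 288.26)/(290.67 + 288.26) = 1492 × 2.41/578.93 ≈ 6.2 m/s.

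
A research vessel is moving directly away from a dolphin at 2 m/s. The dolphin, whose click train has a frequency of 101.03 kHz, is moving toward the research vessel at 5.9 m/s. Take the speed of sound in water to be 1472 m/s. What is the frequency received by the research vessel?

With source approaching and observer receding, f' = f · (v − v_o)/(v − v_s).
f' = 101.03 × (1472 − 2)/(1472 − 5.9) = 101.03 × 1470/1466.1 ≈ 101.3 kHz.

101.3 kHz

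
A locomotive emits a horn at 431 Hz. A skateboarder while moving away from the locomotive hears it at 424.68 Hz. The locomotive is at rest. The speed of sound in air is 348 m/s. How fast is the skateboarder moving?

f' = f · (v − v_o)/v ⇒ v_o = v · |f'/f − 1|.
v_o = 348 × |424.68/431 − 1| = 348 × 0.01466 ≈ 5.1 m/s.

5.1 m/s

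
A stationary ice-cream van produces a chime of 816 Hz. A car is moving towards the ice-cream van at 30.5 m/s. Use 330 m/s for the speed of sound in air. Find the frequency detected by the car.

891 Hz

Only the observer moves, toward the source, so f' = f · (v + v_o)/v.
f' = 816 × (330 + 30.5)/330 = 816 × 360.5/330 ≈ 891 Hz.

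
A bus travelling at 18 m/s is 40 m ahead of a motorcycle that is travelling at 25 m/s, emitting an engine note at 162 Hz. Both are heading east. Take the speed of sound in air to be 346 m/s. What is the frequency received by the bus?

The bus is ahead, so the motorcycle is moving toward it while the bus is moving away from the motorcycle.
With source approaching and observer receding, f' = f · (v − v_o)/(v − v_s).
f' = 162 × (346 − 18)/(346 − 25) = 162 × 328/321 ≈ 166 Hz.

166 Hz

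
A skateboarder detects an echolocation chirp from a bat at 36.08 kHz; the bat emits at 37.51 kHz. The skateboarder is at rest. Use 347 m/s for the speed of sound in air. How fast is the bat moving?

13.8 m/s

f' < f, so the bat is receding.
f' = f · v/(v + v_s) ⇒ v_s = v · |1 − f/f'|.
v_s = 347 × |1 − 37.51/36.08| = 347 × 0.03963 ≈ 13.8 m/s.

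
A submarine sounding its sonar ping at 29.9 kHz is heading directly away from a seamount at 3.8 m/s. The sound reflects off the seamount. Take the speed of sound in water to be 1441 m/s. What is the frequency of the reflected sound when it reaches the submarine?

The seamount receives the sound from a moving source: f₁ = f₀ · v/(v + v_e) = 29.9 × 1441/1444.8 ≈ 29.8 kHz.
On the return leg the submarine is a moving observer: f₂ = f₁ · (v − v_e)/v = 29.8 × 1437.2/1441 ≈ 29.7 kHz.

29.7 kHz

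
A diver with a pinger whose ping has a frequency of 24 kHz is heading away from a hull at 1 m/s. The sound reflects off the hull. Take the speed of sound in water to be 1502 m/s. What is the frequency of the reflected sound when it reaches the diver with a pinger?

The hull receives the sound from a moving source: f₁ = f₀ · v/(v + v_e) = 24 × 1502/1503 ≈ 24.0 kHz.
On the return leg the diver with a pinger is a moving observer: f₂ = f₁ · (v − v_e)/v = 24.0 × 1501/1502 ≈ 24.0 kHz.

24.0 kHz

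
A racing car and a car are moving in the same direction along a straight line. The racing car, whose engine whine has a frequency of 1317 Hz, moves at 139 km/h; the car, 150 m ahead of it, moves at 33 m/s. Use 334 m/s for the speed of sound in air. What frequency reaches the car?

139 km/h = 38.61 m/s.
The car is ahead, so the racing car is moving toward it while the car is moving away from the racing car.
With source approaching and observer receding, f' = f · (v − v_o)/(v − v_s).
f' = 1317 × (334 − 33)/(334 − 38.61) = 1317 × 301/295.39 ≈ 1342 Hz.

1342 Hz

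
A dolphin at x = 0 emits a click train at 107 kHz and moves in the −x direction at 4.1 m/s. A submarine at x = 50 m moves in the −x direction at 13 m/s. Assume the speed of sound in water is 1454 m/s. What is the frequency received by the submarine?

The observer lies on the +x side, so the source is heading away from the observer and the observer is heading toward the source.
With source receding and observer approaching, f' = f · (v + v_o)/(v + v_s).
f' = 107 × (1454 + 13)/(1454 + 4.1) = 107 × 1467/1458.1 ≈ 107.7 kHz.

107.7 kHz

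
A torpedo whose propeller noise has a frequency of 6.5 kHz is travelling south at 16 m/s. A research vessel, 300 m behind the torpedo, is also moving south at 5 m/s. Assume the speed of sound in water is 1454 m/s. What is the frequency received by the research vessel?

6.45 kHz

The research vessel is behind, so the torpedo is moving away from it while the research vessel is moving toward the torpedo.
Both move, so f' = f · (v + v_o)/(v + v_s).
f' = 6.5 × (1454 + 5)/(1454 + 16) = 6.5 × 1459/1470 ≈ 6.45 kHz.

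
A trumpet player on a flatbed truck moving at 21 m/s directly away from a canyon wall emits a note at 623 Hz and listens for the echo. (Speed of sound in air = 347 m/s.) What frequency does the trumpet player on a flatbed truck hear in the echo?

552 Hz

The canyon wall receives the sound from a moving source: f₁ = f₀ · v/(v + v_e) = 623 × 347/368 ≈ 587 Hz.
On the return leg the trumpet player on a flatbed truck is a moving observer: f₂ = f₁ · (v − v_e)/v = 587 × 326/347 ≈ 552 Hz.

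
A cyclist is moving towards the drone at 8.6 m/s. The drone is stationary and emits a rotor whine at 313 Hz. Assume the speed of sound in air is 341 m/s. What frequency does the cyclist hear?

321 Hz

Moving observer, stationary source: f' = f · (v + v_o)/v.
f' = 313 × (341 + 8.6)/341 = 313 × 349.6/341 ≈ 321 Hz.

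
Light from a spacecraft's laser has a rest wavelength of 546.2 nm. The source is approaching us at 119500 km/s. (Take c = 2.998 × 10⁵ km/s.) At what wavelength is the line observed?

358.2 nm

β = v/c = 119500/299800 = 0.3986.
Relativistic Doppler for wavelength: λ' = λ₀ · √((1 − β)/(1 + β)).
λ' = 546.2 × √(0.6014/1.3986) = 546.2 × 0.65575 ≈ 358.2 nm.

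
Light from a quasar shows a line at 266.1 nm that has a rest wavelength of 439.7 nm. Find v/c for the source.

0.464

λ'/λ₀ = 0.6052 < 1 (blueshift), so the source is approaching.
λ'/λ₀ = √((1 − β)/(1 + β)) for an approaching source ⇒ β = (1 − r²)/(1 + r²) with r = λ'/λ₀.
β = (1 − 0.3662)/(1 + 0.3662) ≈ 0.464.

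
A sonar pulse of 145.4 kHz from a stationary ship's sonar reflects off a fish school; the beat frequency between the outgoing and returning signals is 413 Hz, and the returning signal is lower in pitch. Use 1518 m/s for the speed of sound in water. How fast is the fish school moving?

2.16 m/s

Double Doppler shift off a moving reflector: f₂ = f₀ · (v + u)/(v − u) (u > 0 toward emitter).
Returning signal is lower, so f₂ = f₀ − Δf = 145400 − 413 = 144987 Hz.
Rearranging, u = v · (f₂ − f₀)/(f₂ + f₀) = 1518 × -413/290387 ≈ -2.16 m/s.
So the fish school is moving at 2.16 m/s away from the emitter.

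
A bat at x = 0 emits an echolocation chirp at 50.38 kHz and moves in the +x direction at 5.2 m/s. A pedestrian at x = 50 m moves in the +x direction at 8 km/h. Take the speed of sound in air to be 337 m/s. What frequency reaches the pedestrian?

50.8 kHz

8 km/h = 2.222 m/s.
The observer lies on the +x side, so the source is heading toward the observer and the observer is heading away from the source.
Both move, so f' = f · (v − v_o)/(v − v_s).
f' = 50.38 × (337 − 2.222)/(337 − 5.2) = 50.38 × 334.78/331.8 ≈ 50.8 kHz.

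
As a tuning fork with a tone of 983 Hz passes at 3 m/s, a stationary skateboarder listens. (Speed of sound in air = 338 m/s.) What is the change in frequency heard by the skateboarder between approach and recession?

17.5 Hz

Approaching: f₁ = f · v/(v − v_s) = 983 × 338/335 ≈ 991.8 Hz.
Receding: f₂ = f · v/(v + v_s) = 983 × 338/341 ≈ 974.4 Hz.
Drop: f₁ − f₂ = 2f·v·v_s/(v² − v_s²) = 2 × 983 × 338 × 3/(338² − 3²) ≈ 17.5 Hz.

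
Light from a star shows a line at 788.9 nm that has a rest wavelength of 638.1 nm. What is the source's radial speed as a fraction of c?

0.209

λ'/λ₀ = 1.2363 > 1 (redshift), so the source is receding.
λ'/λ₀ = √((1 + β)/(1 − β)) for a receding source ⇒ β = (r² − 1)/(r² + 1) with r = λ'/λ₀.
β = (1.5285 − 1)/(1.5285 + 1) ≈ 0.209.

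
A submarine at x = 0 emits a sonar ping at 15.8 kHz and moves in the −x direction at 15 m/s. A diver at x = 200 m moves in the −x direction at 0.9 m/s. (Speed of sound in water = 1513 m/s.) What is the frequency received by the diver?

15.65 kHz

The observer lies on the +x side, so the source is heading away from the observer and the observer is heading toward the source.
Both move, so f' = f · (v + v_o)/(v + v_s).
f' = 15.8 × (1513 + 0.9)/(1513 + 15) = 15.8 × 1513.9/1528 ≈ 15.65 kHz.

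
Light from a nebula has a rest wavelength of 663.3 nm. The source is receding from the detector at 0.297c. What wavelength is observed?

901.0 nm

Relativistic Doppler for wavelength: λ' = λ₀ · √((1 + β)/(1 − β)).
λ' = 663.3 × √(1.2970/0.7030) = 663.3 × 1.35829 ≈ 901.0 nm.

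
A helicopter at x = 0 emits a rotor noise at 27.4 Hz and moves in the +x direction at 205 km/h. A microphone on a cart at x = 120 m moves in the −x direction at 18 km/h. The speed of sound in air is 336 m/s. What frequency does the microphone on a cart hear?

33.5 Hz

205 km/h = 56.94 m/s; 18 km/h = 5 m/s.
The observer lies on the +x side, so the source is heading toward the observer and the observer is heading toward the source.
Both move, so f' = f · (v + v_o)/(v − v_s).
f' = 27.4 × (336 + 5)/(336 − 56.94) = 27.4 × 341/279.06 ≈ 33.5 Hz.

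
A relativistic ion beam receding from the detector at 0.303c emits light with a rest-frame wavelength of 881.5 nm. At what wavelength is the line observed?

Relativistic Doppler for wavelength: λ' = λ₀ · √((1 + β)/(1 − β)).
λ' = 881.5 × √(1.3030/0.6970) = 881.5 × 1.36727 ≈ 1205.3 nm.

1205.3 nm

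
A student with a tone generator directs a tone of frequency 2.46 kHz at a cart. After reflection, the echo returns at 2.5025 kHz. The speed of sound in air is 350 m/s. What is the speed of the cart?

Double Doppler shift off a moving reflector: f₂ = f₀ · (v + u)/(v − u) (u > 0 toward emitter).
Rearranging, u = v · (f₂ − f₀)/(f₂ + f₀) = 350 × 0.0425/4.9625 ≈ 3.00 m/s.
So the cart is moving at 3.00 m/s toward the emitter.

3.00 m/s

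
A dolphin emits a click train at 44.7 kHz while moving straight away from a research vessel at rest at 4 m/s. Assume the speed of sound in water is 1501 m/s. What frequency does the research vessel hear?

44.6 kHz

With the source moving away from a stationary observer, f' = f · v/(v + v_s).
f' = 44.7 × 1501/(1501 + 4) = 44.7 × 1501/1505 ≈ 44.6 kHz.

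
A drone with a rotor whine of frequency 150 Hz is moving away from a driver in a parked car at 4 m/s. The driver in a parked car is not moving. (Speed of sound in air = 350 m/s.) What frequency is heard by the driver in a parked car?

With the source moving away from a stationary observer, f' = f · v/(v + v_s).
f' = 150 × 350/(350 + 4) = 150 × 350/354 ≈ 148 Hz.

148 Hz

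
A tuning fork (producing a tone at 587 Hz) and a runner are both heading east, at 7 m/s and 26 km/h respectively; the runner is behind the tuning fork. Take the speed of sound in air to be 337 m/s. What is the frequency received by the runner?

26 km/h = 7.222 m/s.
The runner is behind, so the tuning fork is moving away from it while the runner is moving toward the tuning fork.
Both move, so f' = f · (v + v_o)/(v + v_s).
f' = 587 × (337 + 7.222)/(337 + 7) = 587 × 344.22/344 ≈ 587 Hz.

587 Hz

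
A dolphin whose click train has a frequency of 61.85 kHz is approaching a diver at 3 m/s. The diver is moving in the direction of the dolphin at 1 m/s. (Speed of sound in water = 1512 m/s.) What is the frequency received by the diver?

Both move, so f' = f · (v + v_o)/(v − v_s).
f' = 61.85 × (1512 + 1)/(1512 − 3) = 61.85 × 1513/1509 ≈ 62.0 kHz.

62.0 kHz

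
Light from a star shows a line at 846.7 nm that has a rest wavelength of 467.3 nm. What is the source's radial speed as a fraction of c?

0.533c

λ'/λ₀ = 1.8119 > 1 (redshift), so the source is receding.
λ'/λ₀ = √((1 + β)/(1 − β)) for a receding source ⇒ β = (r² − 1)/(r² + 1) with r = λ'/λ₀.
β = (3.2830 − 1)/(3.2830 + 1) ≈ 0.533.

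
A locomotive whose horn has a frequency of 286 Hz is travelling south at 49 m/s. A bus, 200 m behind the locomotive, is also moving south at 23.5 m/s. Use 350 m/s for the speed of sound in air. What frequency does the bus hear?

268 Hz

The bus is behind, so the locomotive is moving away from it while the bus is moving toward the locomotive.
Both move, so f' = f · (v + v_o)/(v + v_s).
f' = 286 × (350 + 23.5)/(350 + 49) = 286 × 373.5/399 ≈ 268 Hz.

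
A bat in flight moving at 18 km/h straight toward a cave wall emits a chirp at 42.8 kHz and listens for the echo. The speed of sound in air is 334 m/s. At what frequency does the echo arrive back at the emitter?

18 km/h = 5 m/s.
The cave wall receives the sound from a moving source: f₁ = f₀ · v/(v − v_e) = 42.8 × 334/329 ≈ 43.5 kHz.
On the return leg the bat in flight is a moving observer: f₂ = f₁ · (v + v_e)/v = 43.5 × 339/334 ≈ 44.1 kHz.
Equivalently f₂ = f₀ · (v + v_e)/(v − v_e).

44.1 kHz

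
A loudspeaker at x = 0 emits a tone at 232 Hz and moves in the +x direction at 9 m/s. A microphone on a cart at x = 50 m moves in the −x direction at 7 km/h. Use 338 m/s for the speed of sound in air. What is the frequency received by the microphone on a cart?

7 km/h = 1.944 m/s.
The observer lies on the +x side, so the source is heading toward the observer and the observer is heading toward the source.
With source approaching and observer approaching, f' = f · (v + v_o)/(v − v_s).
f' = 232 × (338 + 1.944)/(338 − 9) = 232 × 339.94/329 ≈ 240 Hz.

240 Hz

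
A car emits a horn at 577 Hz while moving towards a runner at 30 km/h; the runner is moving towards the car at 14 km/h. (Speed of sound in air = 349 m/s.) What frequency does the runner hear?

598 Hz

30 km/h = 8.333 m/s; 14 km/h = 3.889 m/s.
With source approaching and observer approaching, f' = f · (v + v_o)/(v − v_s).
f' = 577 × (349 + 3.889)/(349 − 8.333) = 577 × 352.89/340.67 ≈ 598 Hz.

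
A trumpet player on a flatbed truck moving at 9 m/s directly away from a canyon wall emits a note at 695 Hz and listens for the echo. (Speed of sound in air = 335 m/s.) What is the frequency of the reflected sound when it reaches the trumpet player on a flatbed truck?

659 Hz

The canyon wall receives the sound from a moving source: f₁ = f₀ · v/(v + v_e) = 695 × 335/344 ≈ 677 Hz.
On the return leg the trumpet player on a flatbed truck is a moving observer: f₂ = f₁ · (v − v_e)/v = 677 × 326/335 ≈ 659 Hz.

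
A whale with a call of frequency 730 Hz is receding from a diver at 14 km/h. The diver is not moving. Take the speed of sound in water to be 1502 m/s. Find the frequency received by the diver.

14 km/h = 3.889 m/s.
Moving source, stationary observer: f' = f · v/(v + v_s) since the source is receding.
f' = 730 × 1502/(1502 + 3.889) = 730 × 1502/1506 ≈ 728 Hz.

728 Hz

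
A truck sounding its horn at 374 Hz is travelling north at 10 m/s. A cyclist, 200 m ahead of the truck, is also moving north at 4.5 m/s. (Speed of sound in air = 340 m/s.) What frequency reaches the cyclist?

380 Hz

The cyclist is ahead, so the truck is moving toward it while the cyclist is moving away from the truck.
General Doppler shift: f' = f · (v − v_o)/(v − v_s).
f' = 374 × (340 − 4.5)/(340 − 10) = 374 × 335.5/330 ≈ 380 Hz.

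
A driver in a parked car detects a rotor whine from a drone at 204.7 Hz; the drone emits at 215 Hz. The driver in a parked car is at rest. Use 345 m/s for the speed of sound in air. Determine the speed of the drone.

f' < f, so the drone is receding.
f' = f · v/(v + v_s) ⇒ v_s = v · |1 − f/f'|.
v_s = 345 × |1 − 215/204.7| = 345 × 0.05032 ≈ 17.4 m/s.

17.4 m/s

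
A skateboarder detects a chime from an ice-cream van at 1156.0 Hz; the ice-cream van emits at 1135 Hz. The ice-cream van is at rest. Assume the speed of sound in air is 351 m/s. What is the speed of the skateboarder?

6.5 m/s

f' > f, so the skateboarder is approaching.
f' = f · (v + v_o)/v ⇒ v_o = v · |f'/f − 1|.
v_o = 351 × |1156.0/1135 − 1| = 351 × 0.0185 ≈ 6.5 m/s.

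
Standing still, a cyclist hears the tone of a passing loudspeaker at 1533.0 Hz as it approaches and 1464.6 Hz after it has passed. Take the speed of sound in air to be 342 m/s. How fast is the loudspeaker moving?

7.8 m/s

f₁/f₂ = (v + v_s)/(v − v_s), so v_s = v · (f₁ − f₂)/(f₁ + f₂).
v_s = 342 × (1533.0 − 1464.6)/(1533.0 + 1464.6) = 342 × 68.4/2997.6 ≈ 7.8 m/s.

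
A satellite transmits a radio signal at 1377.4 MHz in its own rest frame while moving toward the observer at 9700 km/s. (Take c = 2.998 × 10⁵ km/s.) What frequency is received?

1422.7 MHz

β = v/c = 9700/299800 = 0.0324.
Relativistic Doppler for frequency: f' = f₀ · √((1 + β)/(1 − β)).
f' = 1377.4 × √(1.0324/0.9676) = 1377.4 × 1.03290 ≈ 1422.7 MHz.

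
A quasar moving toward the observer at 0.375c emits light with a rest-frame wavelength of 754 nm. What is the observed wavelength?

508.3 nm

Relativistic Doppler for wavelength: λ' = λ₀ · √((1 − β)/(1 + β)).
λ' = 754 × √(0.6250/1.3750) = 754 × 0.67420 ≈ 508.3 nm.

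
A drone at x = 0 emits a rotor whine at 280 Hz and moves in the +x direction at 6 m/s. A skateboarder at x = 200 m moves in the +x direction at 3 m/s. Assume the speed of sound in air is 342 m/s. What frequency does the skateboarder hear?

282 Hz

The observer lies on the +x side, so the source is heading toward the observer and the observer is heading away from the source.
With source approaching and observer receding, f' = f · (v − v_o)/(v − v_s).
f' = 280 × (342 − 3)/(342 − 6) = 280 × 339/336 ≈ 282 Hz.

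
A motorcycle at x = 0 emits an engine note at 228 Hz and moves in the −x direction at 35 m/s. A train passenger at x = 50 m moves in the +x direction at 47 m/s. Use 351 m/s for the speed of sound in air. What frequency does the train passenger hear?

The observer lies on the +x side, so the source is heading away from the observer and the observer is heading away from the source.
Both move, so f' = f · (v − v_o)/(v + v_s).
f' = 228 × (351 − 47)/(351 + 35) = 228 × 304/386 ≈ 180 Hz.

180 Hz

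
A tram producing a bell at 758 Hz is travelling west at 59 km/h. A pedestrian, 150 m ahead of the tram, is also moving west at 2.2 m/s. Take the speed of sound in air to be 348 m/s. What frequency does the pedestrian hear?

790 Hz

59 km/h = 16.39 m/s.
The pedestrian is ahead, so the tram is moving toward it while the pedestrian is moving away from the tram.
Both move, so f' = f · (v − v_o)/(v − v_s).
f' = 758 × (348 − 2.2)/(348 − 16.39) = 758 × 345.8/331.61 ≈ 790 Hz.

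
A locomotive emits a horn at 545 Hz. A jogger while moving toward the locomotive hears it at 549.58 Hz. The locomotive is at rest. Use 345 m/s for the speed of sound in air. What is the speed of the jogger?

f' = f · (v + v_o)/v ⇒ v_o = v · |f'/f − 1|.
v_o = 345 × |549.58/545 − 1| = 345 × 0.008404 ≈ 2.90 m/s.

2.90 m/s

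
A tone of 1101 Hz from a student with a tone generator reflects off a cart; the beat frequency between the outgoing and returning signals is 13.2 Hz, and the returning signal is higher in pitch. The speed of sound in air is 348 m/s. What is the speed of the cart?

Double Doppler shift off a moving reflector: f₂ = f₀ · (v + u)/(v − u) (u > 0 toward emitter).
Returning signal is higher, so f₂ = f₀ + Δf = 1101 + 13.2 = 1114.2 Hz.
Rearranging, u = v · (f₂ − f₀)/(f₂ + f₀) = 348 × 13.2/2215.2 ≈ 2.07 m/s.
So the cart is moving at 2.07 m/s toward the emitter.

2.07 m/s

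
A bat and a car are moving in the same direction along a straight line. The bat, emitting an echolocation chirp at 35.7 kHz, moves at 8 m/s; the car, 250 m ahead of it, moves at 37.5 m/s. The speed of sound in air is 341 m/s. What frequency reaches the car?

The car is ahead, so the bat is moving toward it while the car is moving away from the bat.
With source approaching and observer receding, f' = f · (v − v_o)/(v − v_s).
f' = 35.7 × (341 − 37.5)/(341 − 8) = 35.7 × 303.5/333 ≈ 32.5 kHz.

32.5 kHz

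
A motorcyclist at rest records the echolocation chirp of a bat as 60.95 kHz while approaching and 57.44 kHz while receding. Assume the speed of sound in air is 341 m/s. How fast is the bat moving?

f₁/f₂ = (v + v_s)/(v − v_s), so v_s = v · (f₁ − f₂)/(f₁ + f₂).
v_s = 341 × (60.95 − 57.44)/(60.95 + 57.44) = 341 × 3.51/118.39 ≈ 10.1 m/s.

10.1 m/s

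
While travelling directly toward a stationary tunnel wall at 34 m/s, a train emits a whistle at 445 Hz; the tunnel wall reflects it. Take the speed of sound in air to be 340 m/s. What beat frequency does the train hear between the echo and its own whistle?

99 Hz

The tunnel wall receives the sound from a moving source: f₁ = f₀ · v/(v − v_e) = 445 × 340/306 ≈ 494.4 Hz.
On the return leg the train is a moving observer: f₂ = f₁ · (v + v_e)/v = 494.4 × 374/340 ≈ 543.9 Hz.
Beat against the emitted tone: |f₂ − f₀| = 2v_e·f₀/(v − v_e) = 2 × 34 × 445/306 ≈ 99 Hz.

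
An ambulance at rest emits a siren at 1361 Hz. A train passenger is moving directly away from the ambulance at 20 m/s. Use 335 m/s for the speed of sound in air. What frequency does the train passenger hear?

Moving observer, stationary source: f' = f · (v − v_o)/v.
f' = 1361 × (335 − 20)/335 = 1361 × 315/335 ≈ 1280 Hz.

1280 Hz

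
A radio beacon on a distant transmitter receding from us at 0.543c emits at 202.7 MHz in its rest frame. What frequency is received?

110.3 MHz

Relativistic Doppler for frequency: f' = f₀ · √((1 − β)/(1 + β)).
f' = 202.7 × √(0.4570/1.5430) = 202.7 × 0.54422 ≈ 110.3 MHz.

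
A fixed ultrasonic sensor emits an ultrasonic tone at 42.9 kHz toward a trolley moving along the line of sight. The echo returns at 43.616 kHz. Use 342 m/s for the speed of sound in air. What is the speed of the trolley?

Double Doppler shift off a moving reflector: f₂ = f₀ · (v + u)/(v − u) (u > 0 toward emitter).
Rearranging, u = v · (f₂ − f₀)/(f₂ + f₀) = 342 × 0.716/86.516 ≈ 2.83 m/s.
So the trolley is moving at 2.83 m/s toward the emitter.

2.83 m/s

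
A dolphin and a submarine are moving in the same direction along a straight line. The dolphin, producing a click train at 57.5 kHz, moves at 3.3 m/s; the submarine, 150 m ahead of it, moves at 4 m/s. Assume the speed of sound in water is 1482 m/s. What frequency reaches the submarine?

57.5 kHz

The submarine is ahead, so the dolphin is moving toward it while the submarine is moving away from the dolphin.
General Doppler shift: f' = f · (v − v_o)/(v − v_s).
f' = 57.5 × (1482 − 4)/(1482 − 3.3) = 57.5 × 1478/1478.7 ≈ 57.5 kHz.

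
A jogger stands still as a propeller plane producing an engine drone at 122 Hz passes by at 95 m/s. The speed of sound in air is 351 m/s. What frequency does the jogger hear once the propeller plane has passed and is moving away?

96 Hz

Receding: f₂ = f · v/(v + v_s) = 122 × 351/446 ≈ 96 Hz.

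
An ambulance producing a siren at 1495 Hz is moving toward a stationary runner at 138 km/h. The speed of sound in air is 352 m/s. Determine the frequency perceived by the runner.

1678 Hz

138 km/h = 38.33 m/s.
Moving source, stationary observer: f' = f · v/(v − v_s) since the source is approaching.
f' = 1495 × 352/(352 − 38.33) = 1495 × 352/313.7 ≈ 1678 Hz.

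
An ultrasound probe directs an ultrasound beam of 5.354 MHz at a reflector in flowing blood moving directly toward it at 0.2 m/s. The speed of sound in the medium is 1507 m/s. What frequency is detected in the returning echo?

At the reflector in flowing blood (a moving observer), f₁ = f₀ · (v + u)/v = 5.354 × 1507.2/1507 ≈ 5.355 MHz.
On reflection it acts as a source moving toward the stationary detector: f₂ = f₁ · v/(v − u) = 5.355 × 1507/1506.8 ≈ 5.355 MHz.

5.355 MHz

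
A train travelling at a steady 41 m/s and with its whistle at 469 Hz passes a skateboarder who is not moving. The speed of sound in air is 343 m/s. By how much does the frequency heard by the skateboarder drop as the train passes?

114 Hz

Approaching: f₁ = f · v/(v − v_s) = 469 × 343/302 ≈ 533 Hz.
Receding: f₂ = f · v/(v + v_s) = 469 × 343/384 ≈ 419 Hz.
Drop: f₁ − f₂ = 2f·v·v_s/(v² − v_s²) = 2 × 469 × 343 × 41/(343² − 41²) ≈ 114 Hz.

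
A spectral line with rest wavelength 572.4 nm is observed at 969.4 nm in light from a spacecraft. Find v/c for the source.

0.483c

λ'/λ₀ = 1.6936 > 1 (redshift), so the source is receding.
λ'/λ₀ = √((1 + β)/(1 − β)) for a receding source ⇒ β = (r² − 1)/(r² + 1) with r = λ'/λ₀.
β = (2.8682 − 1)/(2.8682 + 1) ≈ 0.483.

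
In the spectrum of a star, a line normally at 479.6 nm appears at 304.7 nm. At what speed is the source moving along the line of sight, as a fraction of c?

λ'/λ₀ = 0.6353 < 1 (blueshift), so the source is approaching.
λ'/λ₀ = √((1 − β)/(1 + β)) for an approaching source ⇒ β = (1 − r²)/(1 + r²) with r = λ'/λ₀.
β = (1 − 0.4036)/(1 + 0.4036) ≈ 0.425.

0.425c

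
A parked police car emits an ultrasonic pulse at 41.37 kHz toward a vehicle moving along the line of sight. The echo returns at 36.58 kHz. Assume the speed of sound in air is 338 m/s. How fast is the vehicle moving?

20.8 m/s

Double Doppler shift off a moving reflector: f₂ = f₀ · (v + u)/(v − u) (u > 0 toward emitter).
Rearranging, u = v · (f₂ − f₀)/(f₂ + f₀) = 338 × -4.79/77.95 ≈ -20.8 m/s.
So the vehicle is moving at 20.8 m/s away from the emitter.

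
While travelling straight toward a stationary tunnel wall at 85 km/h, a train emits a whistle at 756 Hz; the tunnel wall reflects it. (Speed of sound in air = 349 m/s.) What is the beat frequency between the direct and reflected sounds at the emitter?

85 km/h = 23.61 m/s.
The tunnel wall receives the sound from a moving source: f₁ = f₀ · v/(v − v_e) = 756 × 349/325.39 ≈ 810.9 Hz.
On the return leg the train is a moving observer: f₂ = f₁ · (v + v_e)/v = 810.9 × 372.61/349 ≈ 865.7 Hz.
Equivalently f₂ = f₀ · (v + v_e)/(v − v_e).
Beat against the emitted tone: |f₂ − f₀| = 2v_e·f₀/(v − v_e) = 2 × 23.61 × 756/325.39 ≈ 110 Hz.

110 Hz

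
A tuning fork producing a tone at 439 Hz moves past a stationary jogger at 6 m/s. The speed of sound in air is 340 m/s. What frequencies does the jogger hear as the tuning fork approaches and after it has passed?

447 Hz approaching; 431 Hz receding

Approaching: f₁ = f · v/(v − v_s) = 439 × 340/334 ≈ 447 Hz.
Receding: f₂ = f · v/(v + v_s) = 439 × 340/346 ≈ 431 Hz.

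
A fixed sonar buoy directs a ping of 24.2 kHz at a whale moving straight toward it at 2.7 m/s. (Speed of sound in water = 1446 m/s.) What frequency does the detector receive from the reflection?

24.3 kHz

The whale first receives the wave as a moving observer: f₁ = f₀ · (v + u)/v = 24.2 × (1446 + 2.7)/1446 ≈ 24.2 kHz.
On reflection it acts as a source moving toward the stationary detector: f₂ = f₁ · v/(v − u) = 24.2 × 1446/1443.3 ≈ 24.3 kHz.
Equivalently f₂ = f₀ · (v + u)/(v − u).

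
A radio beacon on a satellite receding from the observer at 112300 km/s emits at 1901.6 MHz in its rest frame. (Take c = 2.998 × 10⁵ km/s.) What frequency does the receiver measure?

β = v/c = 112300/299800 = 0.3746.
Relativistic Doppler for frequency: f' = f₀ · √((1 − β)/(1 + β)).
f' = 1901.6 × √(0.6254/1.3746) = 1901.6 × 0.67453 ≈ 1282.7 MHz.

1282.7 MHz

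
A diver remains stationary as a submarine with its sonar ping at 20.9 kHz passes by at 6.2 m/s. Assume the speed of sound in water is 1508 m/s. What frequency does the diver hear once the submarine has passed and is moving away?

20.8 kHz

Receding: f₂ = f · v/(v + v_s) = 20.9 × 1508/1514.2 ≈ 20.8 kHz.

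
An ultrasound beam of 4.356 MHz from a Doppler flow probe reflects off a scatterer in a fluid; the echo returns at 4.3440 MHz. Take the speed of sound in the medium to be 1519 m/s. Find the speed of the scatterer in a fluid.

Double Doppler shift off a moving reflector: f₂ = f₀ · (v + u)/(v − u) (u > 0 toward emitter).
Rearranging, u = v · (f₂ − f₀)/(f₂ + f₀) = 1519 × -0.0120/8.7000 ≈ -2.10 m/s.
So the scatterer in a fluid is moving at 2.10 m/s away from the emitter.

2.10 m/s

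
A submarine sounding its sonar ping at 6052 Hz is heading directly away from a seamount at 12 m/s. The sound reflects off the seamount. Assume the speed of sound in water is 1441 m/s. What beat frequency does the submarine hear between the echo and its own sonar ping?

The seamount receives the sound from a moving source: f₁ = f₀ · v/(v + v_e) = 6052 × 1441/1453 ≈ 6002.0 Hz.
On the return leg the submarine is a moving observer: f₂ = f₁ · (v − v_e)/v = 6002.0 × 1429/1441 ≈ 5952.0 Hz.
Equivalently f₂ = f₀ · (v − v_e)/(v + v_e).
Beat against the emitted tone: |f₂ − f₀| = 2v_e·f₀/(v + v_e) = 2 × 12 × 6052/1453 ≈ 100 Hz.

100 Hz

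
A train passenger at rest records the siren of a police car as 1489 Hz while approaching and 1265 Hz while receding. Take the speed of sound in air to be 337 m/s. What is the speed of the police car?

27 m/s

f₁/f₂ = (v + v_s)/(v − v_s), so v_s = v · (f₁ − f₂)/(f₁ + f₂).
v_s = 337 × (1489 − 1265)/(1489 + 1265) = 337 × 224/2754 ≈ 27 m/s.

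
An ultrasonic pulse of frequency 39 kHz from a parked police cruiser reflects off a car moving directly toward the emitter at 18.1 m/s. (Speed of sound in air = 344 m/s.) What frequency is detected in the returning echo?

At the car (a moving observer), f₁ = f₀ · (v + u)/v = 39 × 362.1/344 ≈ 41.1 kHz.
The reflection then acts as a moving source: f₂ = f₁ · v/(v − u) ≈ 43.3 kHz.
Equivalently f₂ = f₀ · (v + u)/(v − u).

43.3 kHz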